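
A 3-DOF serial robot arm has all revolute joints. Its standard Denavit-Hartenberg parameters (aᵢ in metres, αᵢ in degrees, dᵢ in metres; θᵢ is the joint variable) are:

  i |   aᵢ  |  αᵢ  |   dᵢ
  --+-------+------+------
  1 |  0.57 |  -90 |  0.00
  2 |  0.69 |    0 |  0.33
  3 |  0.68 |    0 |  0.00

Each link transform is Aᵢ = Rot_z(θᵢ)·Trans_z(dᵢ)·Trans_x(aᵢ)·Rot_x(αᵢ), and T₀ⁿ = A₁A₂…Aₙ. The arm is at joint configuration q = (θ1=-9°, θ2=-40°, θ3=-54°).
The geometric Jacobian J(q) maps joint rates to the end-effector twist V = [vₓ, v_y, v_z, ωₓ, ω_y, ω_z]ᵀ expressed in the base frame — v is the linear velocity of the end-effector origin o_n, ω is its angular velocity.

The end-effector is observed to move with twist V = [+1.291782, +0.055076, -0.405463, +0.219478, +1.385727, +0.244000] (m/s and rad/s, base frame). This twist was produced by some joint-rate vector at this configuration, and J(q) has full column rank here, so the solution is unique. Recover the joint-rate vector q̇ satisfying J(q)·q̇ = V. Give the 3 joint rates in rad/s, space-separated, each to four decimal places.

o_n = [1.0898, 0.1615, 1.1219]
J₁: ẑ×o_n = [-0.1615, 1.0898, 0.0000], ω = ẑ
J2: z=[0.1564, 0.9877, 0.0000] o=[0.5630, -0.0892, 0.0000] → [1.1081, -0.1755, -0.4811, 0.1564, 0.9877, 0.0000]
J3: z=[0.1564, 0.9877, 0.0000] o=[1.1367, 0.1541, 0.4435] → [0.6700, -0.1061, 0.0474, 0.1564, 0.9877, 0.0000]
q̇ = J⁺·V = [0.2440, 0.8930, 0.5100]

0.2440 0.8930 0.5100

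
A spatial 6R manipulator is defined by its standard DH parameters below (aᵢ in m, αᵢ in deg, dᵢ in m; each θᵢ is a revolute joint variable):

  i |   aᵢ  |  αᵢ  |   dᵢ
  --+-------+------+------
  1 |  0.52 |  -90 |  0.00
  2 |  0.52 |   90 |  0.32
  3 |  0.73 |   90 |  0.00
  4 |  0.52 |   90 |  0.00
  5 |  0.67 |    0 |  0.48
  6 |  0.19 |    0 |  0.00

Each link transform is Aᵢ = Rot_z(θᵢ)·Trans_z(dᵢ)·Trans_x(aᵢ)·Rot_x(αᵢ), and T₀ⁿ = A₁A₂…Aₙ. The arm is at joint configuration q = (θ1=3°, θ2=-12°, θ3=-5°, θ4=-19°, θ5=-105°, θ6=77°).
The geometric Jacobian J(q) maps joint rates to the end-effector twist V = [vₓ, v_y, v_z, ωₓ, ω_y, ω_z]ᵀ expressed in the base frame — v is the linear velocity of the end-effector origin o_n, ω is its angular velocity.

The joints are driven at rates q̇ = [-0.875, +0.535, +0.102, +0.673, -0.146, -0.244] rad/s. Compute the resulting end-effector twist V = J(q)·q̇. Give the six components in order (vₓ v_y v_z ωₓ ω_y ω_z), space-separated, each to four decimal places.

0.9665 -1.7953 -0.6206 -0.0238 -0.1480 -0.4004

o_n = [2.2001, 1.0778, -0.2667]
J₁: ẑ×o_n = [-1.0778, 2.2001, 0.0000], ω = ẑ
J2: z=[-0.0523, 0.9986, 0.0000] o=[0.5193, 0.0272, 0.0000] → [-0.2663, -0.0140, -1.7335, -0.0523, 0.9986, 0.0000]
J3: z=[-0.2076, -0.0109, 0.9781] o=[1.0105, 0.3734, 0.1081] → [-0.6849, 1.0858, -0.1333, -0.2076, -0.0109, 0.9781]
J4: z=[-0.0330, -0.9993, -0.0181] o=[1.7242, 0.3471, 0.2593] → [0.5389, -0.0260, 0.4515, -0.0330, -0.9993, -0.0181]
J5: z=[-0.1220, 0.0220, -0.9923] o=[2.2400, 0.3312, 0.1956] → [0.7307, -0.0168, -0.0902, -0.1220, 0.0220, -0.9923]
J6: z=[-0.1220, 0.0220, -0.9923] o=[2.0308, 0.9938, -0.2478] → [0.0829, -0.1704, -0.0140, -0.1220, 0.0220, -0.9923]
V = J·q̇ = [0.9665, -1.7953, -0.6206, -0.0238, -0.1480, -0.4004]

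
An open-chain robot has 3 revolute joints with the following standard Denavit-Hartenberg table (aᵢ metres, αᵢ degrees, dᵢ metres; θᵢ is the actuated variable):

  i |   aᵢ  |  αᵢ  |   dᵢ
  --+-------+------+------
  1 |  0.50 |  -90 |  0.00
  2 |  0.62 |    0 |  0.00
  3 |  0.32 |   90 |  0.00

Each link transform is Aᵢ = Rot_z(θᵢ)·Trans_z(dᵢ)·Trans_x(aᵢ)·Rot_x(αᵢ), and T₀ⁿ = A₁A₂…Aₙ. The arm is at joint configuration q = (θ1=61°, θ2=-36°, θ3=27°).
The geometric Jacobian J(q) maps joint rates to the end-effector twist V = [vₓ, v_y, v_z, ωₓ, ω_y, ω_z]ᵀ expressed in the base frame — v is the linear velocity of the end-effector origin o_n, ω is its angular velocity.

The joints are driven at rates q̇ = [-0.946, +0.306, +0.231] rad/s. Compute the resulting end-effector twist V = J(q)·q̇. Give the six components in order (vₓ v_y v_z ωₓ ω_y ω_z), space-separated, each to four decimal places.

o_n = [0.6388, 1.1524, 0.4145]
J₁: ẑ×o_n = [-1.1524, 0.6388, 0.0000], ω = ẑ
J2: z=[-0.8746, 0.4848, 0.0000] o=[0.2424, 0.4373, 0.0000] → [0.2009, 0.3625, -0.8177, -0.8746, 0.4848, 0.0000]
J3: z=[-0.8746, 0.4848, 0.0000] o=[0.4856, 0.8760, 0.3644] → [0.0243, 0.0438, -0.3161, -0.8746, 0.4848, 0.0000]
V = J·q̇ = [1.1573, -0.4833, -0.3232, -0.4697, 0.2603, -0.9460]

1.1573 -0.4833 -0.3232 -0.4697 0.2603 -0.9460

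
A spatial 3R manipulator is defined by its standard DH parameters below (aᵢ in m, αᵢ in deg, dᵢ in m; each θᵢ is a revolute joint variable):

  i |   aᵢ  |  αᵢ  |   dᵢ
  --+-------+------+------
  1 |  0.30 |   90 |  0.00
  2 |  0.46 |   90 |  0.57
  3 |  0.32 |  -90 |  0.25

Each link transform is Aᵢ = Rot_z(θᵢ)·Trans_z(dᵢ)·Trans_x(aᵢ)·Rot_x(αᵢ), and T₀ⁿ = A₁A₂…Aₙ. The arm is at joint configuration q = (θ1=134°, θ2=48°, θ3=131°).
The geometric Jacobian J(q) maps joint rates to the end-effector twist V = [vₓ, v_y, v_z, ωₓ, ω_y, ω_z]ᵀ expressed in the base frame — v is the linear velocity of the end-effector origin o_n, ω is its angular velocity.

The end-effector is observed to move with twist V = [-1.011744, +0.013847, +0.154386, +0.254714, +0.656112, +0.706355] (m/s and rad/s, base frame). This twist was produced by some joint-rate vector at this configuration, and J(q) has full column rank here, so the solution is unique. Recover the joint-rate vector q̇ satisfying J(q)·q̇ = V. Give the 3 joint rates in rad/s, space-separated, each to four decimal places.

0.9720 0.6390 0.3970

o_n = [0.1301, 1.0335, 0.0185]
J₁: ẑ×o_n = [-1.0335, 0.1301, 0.0000], ω = ẑ
J2: z=[0.7193, 0.6947, 0.0000] o=[-0.2084, 0.2158, 0.0000] → [0.0129, -0.0133, 0.3531, 0.7193, 0.6947, 0.0000]
J3: z=[-0.5162, 0.5346, -0.6691] o=[-0.0122, 0.8332, 0.3418] → [-0.0388, -0.2621, -0.1795, -0.5162, 0.5346, -0.6691]
q̇ = J⁺·V = [0.9720, 0.6390, 0.3970]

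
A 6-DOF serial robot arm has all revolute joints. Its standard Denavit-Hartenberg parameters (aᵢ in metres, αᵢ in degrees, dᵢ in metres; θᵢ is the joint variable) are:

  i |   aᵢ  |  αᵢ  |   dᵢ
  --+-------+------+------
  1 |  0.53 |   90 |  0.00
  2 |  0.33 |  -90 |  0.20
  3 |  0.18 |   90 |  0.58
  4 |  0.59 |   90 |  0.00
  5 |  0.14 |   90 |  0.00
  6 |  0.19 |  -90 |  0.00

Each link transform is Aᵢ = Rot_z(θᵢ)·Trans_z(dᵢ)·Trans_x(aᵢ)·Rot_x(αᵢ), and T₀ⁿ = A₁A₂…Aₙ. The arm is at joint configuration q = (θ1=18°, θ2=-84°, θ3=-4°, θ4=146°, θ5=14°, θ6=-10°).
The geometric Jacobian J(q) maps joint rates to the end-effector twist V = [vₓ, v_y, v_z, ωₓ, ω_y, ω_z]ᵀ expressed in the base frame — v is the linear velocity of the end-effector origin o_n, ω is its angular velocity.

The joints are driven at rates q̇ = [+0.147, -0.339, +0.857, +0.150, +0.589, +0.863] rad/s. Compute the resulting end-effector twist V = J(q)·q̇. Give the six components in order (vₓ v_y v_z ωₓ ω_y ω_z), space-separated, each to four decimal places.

0.3136 -0.3993 -0.3997 1.0899 1.4201 0.0971

o_n = [1.5539, 0.2549, 0.3742]
J₁: ẑ×o_n = [-0.2549, 1.5539, 0.0000], ω = ẑ
J2: z=[0.3090, -0.9511, 0.0000] o=[0.5041, 0.1638, 0.0000] → [-0.3558, -0.1156, 1.0266, 0.3090, -0.9511, 0.0000]
J3: z=[0.9458, 0.3073, 0.1045] o=[0.5987, -0.0158, -0.3282] → [0.1876, -0.5645, -0.0375, 0.9458, 0.3073, 0.1045]
J4: z=[0.3013, -0.9510, 0.0694] o=[1.1690, 0.1563, -0.4461] → [-0.7869, -0.2205, 0.3957, 0.3013, -0.9510, 0.0694]
J5: z=[0.8517, 0.2357, -0.4681] o=[1.4220, 0.2744, 0.0736] → [0.0617, -0.3177, -0.0477, 0.8517, 0.2357, -0.4681]
J6: z=[-0.1886, 0.9712, 0.1458] o=[1.4905, 0.2694, 0.1956] → [0.1755, 0.0429, -0.0588, -0.1886, 0.9712, 0.1458]
V = J·q̇ = [0.3136, -0.3993, -0.3997, 1.0899, 1.4201, 0.0971]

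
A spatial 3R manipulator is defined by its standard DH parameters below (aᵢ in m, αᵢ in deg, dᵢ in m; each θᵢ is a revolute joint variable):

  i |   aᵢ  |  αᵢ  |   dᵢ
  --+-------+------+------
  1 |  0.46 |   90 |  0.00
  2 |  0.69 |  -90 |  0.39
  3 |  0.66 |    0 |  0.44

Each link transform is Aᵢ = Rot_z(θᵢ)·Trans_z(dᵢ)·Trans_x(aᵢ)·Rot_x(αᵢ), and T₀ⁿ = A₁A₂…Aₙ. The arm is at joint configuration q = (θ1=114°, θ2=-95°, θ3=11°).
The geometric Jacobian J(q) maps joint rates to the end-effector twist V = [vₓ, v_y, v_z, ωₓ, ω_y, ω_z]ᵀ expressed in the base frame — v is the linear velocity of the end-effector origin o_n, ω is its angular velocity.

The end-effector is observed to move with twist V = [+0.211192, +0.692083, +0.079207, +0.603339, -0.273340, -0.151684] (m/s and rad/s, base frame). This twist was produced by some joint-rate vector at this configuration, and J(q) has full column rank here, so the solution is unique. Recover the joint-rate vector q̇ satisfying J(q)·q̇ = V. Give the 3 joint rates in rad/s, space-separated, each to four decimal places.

o_n = [-0.0767, 0.8215, -1.3711]
J₁: ẑ×o_n = [-0.8215, -0.0767, 0.0000], ω = ẑ
J2: z=[0.9135, 0.4067, 0.0000] o=[-0.1871, 0.4202, 0.0000] → [-0.5577, 1.2526, 0.3217, 0.9135, 0.4067, 0.0000]
J3: z=[-0.4052, 0.9101, -0.0872] o=[0.1936, 0.5239, -0.6874] → [-0.5963, -0.2535, 0.1255, -0.4052, 0.9101, -0.0872]
q̇ = J⁺·V = [-0.1950, 0.4400, -0.4970]

-0.1950 0.4400 -0.4970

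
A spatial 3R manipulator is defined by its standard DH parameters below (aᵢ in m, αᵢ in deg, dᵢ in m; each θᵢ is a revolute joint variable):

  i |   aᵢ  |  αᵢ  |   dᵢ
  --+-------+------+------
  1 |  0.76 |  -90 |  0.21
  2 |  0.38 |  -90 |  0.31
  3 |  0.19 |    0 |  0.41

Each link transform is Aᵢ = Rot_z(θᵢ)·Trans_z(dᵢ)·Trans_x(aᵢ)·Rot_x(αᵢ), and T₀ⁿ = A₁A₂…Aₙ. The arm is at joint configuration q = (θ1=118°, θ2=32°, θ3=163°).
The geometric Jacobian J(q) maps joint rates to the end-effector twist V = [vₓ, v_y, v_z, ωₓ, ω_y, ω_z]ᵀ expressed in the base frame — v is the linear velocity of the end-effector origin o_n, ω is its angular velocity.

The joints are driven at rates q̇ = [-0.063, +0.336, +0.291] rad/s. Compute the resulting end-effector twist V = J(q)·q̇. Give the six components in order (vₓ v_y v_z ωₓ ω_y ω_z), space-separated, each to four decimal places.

o_n = [-0.5584, 0.5082, -0.2428]
J₁: ẑ×o_n = [-0.5082, -0.5584, 0.0000], ω = ẑ
J2: z=[-0.8829, -0.4695, 0.0000] o=[-0.3568, 0.6710, 0.2100] → [0.2126, -0.3998, 0.0491, -0.8829, -0.4695, 0.0000]
J3: z=[0.2488, -0.4679, -0.8480] o=[-0.7818, 0.8100, 0.0086] → [-0.1383, -0.1269, 0.0294, 0.2488, -0.4679, -0.8480]
V = J·q̇ = [0.0632, -0.1361, 0.0251, -0.2243, -0.2939, -0.3098]

0.0632 -0.1361 0.0251 -0.2243 -0.2939 -0.3098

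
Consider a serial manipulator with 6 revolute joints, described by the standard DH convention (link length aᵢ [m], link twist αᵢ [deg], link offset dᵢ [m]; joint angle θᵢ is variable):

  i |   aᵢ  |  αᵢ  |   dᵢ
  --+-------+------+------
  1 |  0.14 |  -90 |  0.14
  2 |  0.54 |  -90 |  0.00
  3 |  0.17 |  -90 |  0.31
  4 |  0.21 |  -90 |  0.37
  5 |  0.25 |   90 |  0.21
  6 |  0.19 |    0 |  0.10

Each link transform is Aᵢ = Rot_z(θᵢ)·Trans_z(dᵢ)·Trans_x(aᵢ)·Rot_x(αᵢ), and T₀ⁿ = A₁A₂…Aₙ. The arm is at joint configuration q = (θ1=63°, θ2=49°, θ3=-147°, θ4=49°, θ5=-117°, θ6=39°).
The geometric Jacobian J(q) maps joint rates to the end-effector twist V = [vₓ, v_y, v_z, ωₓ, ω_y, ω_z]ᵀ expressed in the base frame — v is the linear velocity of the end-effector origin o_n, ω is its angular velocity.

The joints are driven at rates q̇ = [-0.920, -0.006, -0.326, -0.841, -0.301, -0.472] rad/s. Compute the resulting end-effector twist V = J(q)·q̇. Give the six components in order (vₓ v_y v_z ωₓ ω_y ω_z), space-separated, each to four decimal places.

o_n = [-0.1337, 0.8504, -0.7123]
J₁: ẑ×o_n = [-0.8504, -0.1337, 0.0000], ω = ẑ
J2: z=[-0.8910, 0.4540, 0.0000] o=[0.0636, 0.1247, 0.1400] → [-0.3869, -0.7594, -0.5570, -0.8910, 0.4540, 0.0000]
J3: z=[-0.3426, -0.6725, -0.6561] o=[0.2244, 0.4404, -0.2675] → [0.5680, 0.0826, -0.3813, -0.3426, -0.6725, -0.6561]
J4: z=[-0.5850, 0.6991, -0.4110] o=[-0.0068, 0.1906, -0.3633] → [0.0272, -0.1520, -0.2972, -0.5850, 0.6991, -0.4110]
J5: z=[0.7796, 0.6246, -0.0473] o=[-0.2702, 0.5224, -0.3242] → [-0.2268, 0.2960, 0.1704, 0.7796, 0.6246, -0.0473]
J6: z=[0.4649, -0.6275, -0.6246] o=[-0.2114, 0.7698, -0.5290] → [0.1653, 0.0366, 0.0862, 0.4649, -0.6275, -0.6246]
V = J·q̇ = [0.5668, 0.1221, 0.2856, 0.1550, -0.2633, -0.0514]

0.5668 0.1221 0.2856 0.1550 -0.2633 -0.0514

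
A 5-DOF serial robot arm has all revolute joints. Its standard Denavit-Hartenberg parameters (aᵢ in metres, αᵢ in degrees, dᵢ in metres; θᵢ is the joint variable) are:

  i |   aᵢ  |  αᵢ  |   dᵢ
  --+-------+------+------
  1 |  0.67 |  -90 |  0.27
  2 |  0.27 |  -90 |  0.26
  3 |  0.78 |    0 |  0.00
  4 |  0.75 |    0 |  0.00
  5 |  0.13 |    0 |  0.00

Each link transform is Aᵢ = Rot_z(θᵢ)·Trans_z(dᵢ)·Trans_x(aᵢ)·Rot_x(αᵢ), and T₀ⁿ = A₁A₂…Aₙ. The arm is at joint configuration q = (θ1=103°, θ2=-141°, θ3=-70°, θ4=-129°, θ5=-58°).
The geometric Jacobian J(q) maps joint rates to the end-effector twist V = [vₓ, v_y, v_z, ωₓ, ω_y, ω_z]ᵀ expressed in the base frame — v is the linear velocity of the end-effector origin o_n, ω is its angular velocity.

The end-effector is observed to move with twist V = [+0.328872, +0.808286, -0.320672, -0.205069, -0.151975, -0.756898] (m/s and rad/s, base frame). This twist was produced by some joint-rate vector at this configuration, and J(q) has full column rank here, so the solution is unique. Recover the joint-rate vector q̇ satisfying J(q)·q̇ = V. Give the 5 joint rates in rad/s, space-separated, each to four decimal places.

o_n = [-0.7921, 0.6655, 0.1431]
J₁: ẑ×o_n = [-0.6655, -0.7921, 0.0000], ω = ẑ
J2: z=[-0.9744, -0.2250, 0.0000] o=[-0.1507, 0.6528, 0.2700] → [0.0285, -0.1236, -0.1567, -0.9744, -0.2250, 0.0000]
J3: z=[-0.1416, 0.6132, 0.7771] o=[-0.3569, 0.3899, 0.4399] → [-0.3962, -0.3803, 0.2279, -0.1416, 0.6132, 0.7771]
J4: z=[-0.1416, 0.6132, 0.7771] o=[-1.0244, 0.0230, 0.6078] → [-0.7843, 0.1147, -0.2334, -0.1416, 0.6132, 0.7771]
J5: z=[-0.1416, 0.6132, 0.7771] o=[-0.9104, 0.6149, 0.1615] → [-0.0506, 0.0893, -0.0797, -0.1416, 0.6132, 0.7771]
q̇ = J⁺·V = [-0.6310, 0.2340, -0.7230, 0.4850, 0.0760]

-0.6310 0.2340 -0.7230 0.4850 0.0760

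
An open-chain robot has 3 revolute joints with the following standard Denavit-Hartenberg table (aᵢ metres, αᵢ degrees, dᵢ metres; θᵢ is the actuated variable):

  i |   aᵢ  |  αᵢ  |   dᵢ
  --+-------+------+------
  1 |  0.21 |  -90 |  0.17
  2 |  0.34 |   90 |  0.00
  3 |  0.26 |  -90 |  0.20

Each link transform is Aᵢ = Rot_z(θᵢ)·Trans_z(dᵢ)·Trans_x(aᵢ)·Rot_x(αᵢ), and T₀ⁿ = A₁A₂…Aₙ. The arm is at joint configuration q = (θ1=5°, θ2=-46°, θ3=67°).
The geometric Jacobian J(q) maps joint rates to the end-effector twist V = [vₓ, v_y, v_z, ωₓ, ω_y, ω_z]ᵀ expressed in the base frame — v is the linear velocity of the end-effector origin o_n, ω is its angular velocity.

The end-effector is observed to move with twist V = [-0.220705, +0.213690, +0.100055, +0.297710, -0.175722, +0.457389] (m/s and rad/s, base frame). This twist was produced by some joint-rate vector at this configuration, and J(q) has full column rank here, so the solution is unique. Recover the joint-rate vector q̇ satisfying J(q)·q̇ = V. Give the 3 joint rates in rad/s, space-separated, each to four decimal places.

0.7290 -0.2010 -0.3910

o_n = [0.3506, 0.2709, 0.6266]
J₁: ẑ×o_n = [-0.2709, 0.3506, 0.0000], ω = ẑ
J2: z=[-0.0872, 0.9962, 0.0000] o=[0.2092, 0.0183, 0.1700] → [0.4548, 0.0398, -0.1629, -0.0872, 0.9962, 0.0000]
J3: z=[-0.7166, -0.0627, 0.6947] o=[0.4445, 0.0389, 0.4146] → [-0.1745, 0.0867, -0.1722, -0.7166, -0.0627, 0.6947]
q̇ = J⁺·V = [0.7290, -0.2010, -0.3910]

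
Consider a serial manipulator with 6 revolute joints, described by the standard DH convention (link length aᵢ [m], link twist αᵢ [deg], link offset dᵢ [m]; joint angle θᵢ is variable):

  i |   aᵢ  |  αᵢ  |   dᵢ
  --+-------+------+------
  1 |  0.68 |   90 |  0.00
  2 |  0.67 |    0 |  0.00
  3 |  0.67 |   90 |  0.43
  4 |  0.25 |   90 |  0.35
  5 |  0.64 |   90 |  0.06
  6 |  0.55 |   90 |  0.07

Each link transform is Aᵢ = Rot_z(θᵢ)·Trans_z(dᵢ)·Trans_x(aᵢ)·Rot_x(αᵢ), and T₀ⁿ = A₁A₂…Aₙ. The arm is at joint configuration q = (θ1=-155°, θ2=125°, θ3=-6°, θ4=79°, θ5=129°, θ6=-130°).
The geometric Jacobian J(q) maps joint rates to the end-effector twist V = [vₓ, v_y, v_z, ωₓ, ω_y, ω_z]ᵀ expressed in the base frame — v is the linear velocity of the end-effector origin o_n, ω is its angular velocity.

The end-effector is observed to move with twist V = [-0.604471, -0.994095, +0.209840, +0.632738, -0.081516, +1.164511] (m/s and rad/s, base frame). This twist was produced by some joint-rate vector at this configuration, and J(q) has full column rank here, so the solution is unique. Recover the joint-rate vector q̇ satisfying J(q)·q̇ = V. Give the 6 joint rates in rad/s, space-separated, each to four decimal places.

o_n = [-0.8702, 0.2792, 1.1443]
J₁: ẑ×o_n = [-0.2792, -0.8702, 0.0000], ω = ẑ
J2: z=[-0.4226, 0.9063, 0.0000] o=[-0.6163, -0.2874, 0.0000] → [1.0371, 0.4836, -0.0093, -0.4226, 0.9063, 0.0000]
J3: z=[-0.4226, 0.9063, 0.0000] o=[-0.2680, -0.1250, 0.5488] → [0.5397, 0.2517, 0.3750, -0.4226, 0.9063, 0.0000]
J4: z=[-0.7927, -0.3696, 0.4848] o=[-0.1553, 0.4020, 1.1348] → [0.0561, -0.3391, -0.1669, -0.7927, -0.3696, 0.4848]
J5: z=[0.5120, 0.0282, 0.8586] o=[-0.5155, 0.5048, 1.3462] → [0.1881, -0.2011, -0.1055, 0.5120, 0.0282, 0.8586]
J6: z=[-0.7561, 0.4892, 0.4348] o=[-0.7457, -0.0514, 1.5717] → [-0.3528, -0.3773, -0.1890, -0.7561, 0.4892, 0.4348]
q̇ = J⁺·V = [0.9690, -0.6690, 0.4830, -0.3200, 0.4540, -0.0900]

0.9690 -0.6690 0.4830 -0.3200 0.4540 -0.0900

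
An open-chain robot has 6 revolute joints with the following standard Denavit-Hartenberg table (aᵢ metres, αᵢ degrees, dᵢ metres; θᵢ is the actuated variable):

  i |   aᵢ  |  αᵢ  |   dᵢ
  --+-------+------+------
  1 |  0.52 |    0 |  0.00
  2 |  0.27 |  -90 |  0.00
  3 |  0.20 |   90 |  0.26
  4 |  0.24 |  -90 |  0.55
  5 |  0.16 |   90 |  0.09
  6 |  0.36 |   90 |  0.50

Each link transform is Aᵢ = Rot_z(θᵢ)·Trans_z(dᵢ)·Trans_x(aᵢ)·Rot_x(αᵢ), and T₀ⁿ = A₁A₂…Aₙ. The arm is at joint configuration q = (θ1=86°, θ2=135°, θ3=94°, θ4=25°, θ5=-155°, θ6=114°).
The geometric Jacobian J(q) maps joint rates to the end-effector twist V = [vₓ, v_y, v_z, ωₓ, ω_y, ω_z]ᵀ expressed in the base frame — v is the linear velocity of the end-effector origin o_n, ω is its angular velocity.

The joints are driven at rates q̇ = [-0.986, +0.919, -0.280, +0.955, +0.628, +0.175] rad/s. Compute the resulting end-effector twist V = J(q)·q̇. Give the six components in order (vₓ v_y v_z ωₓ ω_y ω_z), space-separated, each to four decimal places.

o_n = [0.1814, -0.2118, -0.0449]
J₁: ẑ×o_n = [0.2118, 0.1814, -0.0000], ω = ẑ
J2: z=[0.0000, 0.0000, 1.0000] o=[0.0363, 0.5187, 0.0000] → [0.7305, 0.1452, -0.0000, 0.0000, 0.0000, 1.0000]
J3: z=[0.6561, -0.7547, 0.0000] o=[-0.1675, 0.3416, 0.0000] → [0.0339, 0.0295, -0.0997, 0.6561, -0.7547, 0.0000]
J4: z=[-0.7529, -0.6545, -0.0698] o=[0.0136, 0.1545, -0.1995] → [-0.1267, 0.1047, 0.3856, -0.7529, -0.6545, -0.0698]
J5: z=[0.5723, -0.7033, 0.4216] o=[-0.3225, -0.2720, -0.4549] → [-0.3138, -0.0222, 0.3889, 0.5723, -0.7033, 0.4216]
J6: z=[0.5450, 0.7104, 0.4453] o=[-0.3690, -0.3393, -0.2905] → [0.1177, 0.1112, -0.3215, 0.5450, 0.7104, 0.4453]
V = J·q̇ = [0.1556, 0.0518, 0.5841, -0.4479, -0.7311, 0.2091]

0.1556 0.0518 0.5841 -0.4479 -0.7311 0.2091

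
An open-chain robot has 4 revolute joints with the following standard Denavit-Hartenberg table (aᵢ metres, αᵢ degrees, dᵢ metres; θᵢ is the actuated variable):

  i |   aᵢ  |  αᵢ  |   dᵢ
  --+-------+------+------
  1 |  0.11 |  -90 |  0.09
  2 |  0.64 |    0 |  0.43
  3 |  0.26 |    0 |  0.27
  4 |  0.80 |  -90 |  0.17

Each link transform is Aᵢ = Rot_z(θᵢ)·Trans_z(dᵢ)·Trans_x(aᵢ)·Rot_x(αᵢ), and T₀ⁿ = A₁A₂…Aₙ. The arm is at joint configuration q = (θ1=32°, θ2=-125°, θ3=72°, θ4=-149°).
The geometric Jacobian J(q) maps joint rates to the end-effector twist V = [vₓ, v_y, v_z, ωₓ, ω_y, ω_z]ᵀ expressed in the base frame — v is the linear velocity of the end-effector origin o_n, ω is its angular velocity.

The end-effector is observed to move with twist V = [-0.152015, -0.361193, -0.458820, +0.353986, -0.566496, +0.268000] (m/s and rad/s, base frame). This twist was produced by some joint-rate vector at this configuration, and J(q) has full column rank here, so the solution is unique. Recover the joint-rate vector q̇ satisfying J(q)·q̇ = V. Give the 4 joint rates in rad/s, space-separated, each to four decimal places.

o_n = [-1.1754, 0.2914, 0.5222]
J₁: ẑ×o_n = [-0.2914, -1.1754, 0.0000], ω = ẑ
J2: z=[-0.5299, 0.8480, 0.0000] o=[0.0933, 0.0583, 0.0900] → [0.3665, 0.2290, 0.9524, -0.5299, 0.8480, 0.0000]
J3: z=[-0.5299, 0.8480, 0.0000] o=[-0.4459, 0.2284, 0.6143] → [-0.0781, -0.0488, 0.5853, -0.5299, 0.8480, 0.0000]
J4: z=[-0.5299, 0.8480, 0.0000] o=[-0.4563, 0.5403, 0.8219] → [-0.2541, -0.1588, 0.7417, -0.5299, 0.8480, 0.0000]
q̇ = J⁺·V = [0.2680, -0.2360, -0.5520, 0.1200]

0.2680 -0.2360 -0.5520 0.1200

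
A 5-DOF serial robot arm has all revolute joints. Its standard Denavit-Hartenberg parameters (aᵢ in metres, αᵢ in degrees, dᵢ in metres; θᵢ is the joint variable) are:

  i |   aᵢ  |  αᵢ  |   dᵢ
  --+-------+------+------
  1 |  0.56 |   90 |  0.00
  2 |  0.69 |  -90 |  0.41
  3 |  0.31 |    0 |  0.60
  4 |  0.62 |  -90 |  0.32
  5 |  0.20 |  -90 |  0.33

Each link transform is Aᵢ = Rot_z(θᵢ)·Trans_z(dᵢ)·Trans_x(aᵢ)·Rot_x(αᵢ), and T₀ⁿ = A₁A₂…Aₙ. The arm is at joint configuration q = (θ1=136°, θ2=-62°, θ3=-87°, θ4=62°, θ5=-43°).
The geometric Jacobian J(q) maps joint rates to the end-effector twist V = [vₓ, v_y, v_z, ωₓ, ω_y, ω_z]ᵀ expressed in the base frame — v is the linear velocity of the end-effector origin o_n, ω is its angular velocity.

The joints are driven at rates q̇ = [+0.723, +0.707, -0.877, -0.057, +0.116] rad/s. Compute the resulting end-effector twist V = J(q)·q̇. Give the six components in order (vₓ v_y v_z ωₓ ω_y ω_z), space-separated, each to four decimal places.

o_n = [-1.0769, 2.0747, -0.8639]
J₁: ẑ×o_n = [-2.0747, -1.0769, 0.0000], ω = ẑ
J2: z=[0.6947, 0.7193, 0.0000] o=[-0.4028, 0.3890, 0.0000] → [-0.6215, 0.6001, 1.6558, 0.6947, 0.7193, 0.0000]
J3: z=[-0.6351, 0.6133, 0.4695] o=[-0.3510, 0.9090, -0.6092] → [-0.7035, -0.5025, -0.2952, -0.6351, 0.6133, 0.4695]
J4: z=[-0.6351, 0.6133, 0.4695] o=[-0.5226, 1.5050, -0.3419] → [-0.5877, -0.5918, -0.0219, -0.6351, 0.6133, 0.4695]
J5: z=[-0.7723, -0.5141, -0.3731] o=[-0.7335, 2.0730, -0.6878] → [0.0912, -0.0079, -0.1778, -0.7723, -0.5141, -0.3731]
V = J·q̇ = [-1.2783, 0.1193, 1.4102, 0.9948, -0.1239, 0.2412]

-1.2783 0.1193 1.4102 0.9948 -0.1239 0.2412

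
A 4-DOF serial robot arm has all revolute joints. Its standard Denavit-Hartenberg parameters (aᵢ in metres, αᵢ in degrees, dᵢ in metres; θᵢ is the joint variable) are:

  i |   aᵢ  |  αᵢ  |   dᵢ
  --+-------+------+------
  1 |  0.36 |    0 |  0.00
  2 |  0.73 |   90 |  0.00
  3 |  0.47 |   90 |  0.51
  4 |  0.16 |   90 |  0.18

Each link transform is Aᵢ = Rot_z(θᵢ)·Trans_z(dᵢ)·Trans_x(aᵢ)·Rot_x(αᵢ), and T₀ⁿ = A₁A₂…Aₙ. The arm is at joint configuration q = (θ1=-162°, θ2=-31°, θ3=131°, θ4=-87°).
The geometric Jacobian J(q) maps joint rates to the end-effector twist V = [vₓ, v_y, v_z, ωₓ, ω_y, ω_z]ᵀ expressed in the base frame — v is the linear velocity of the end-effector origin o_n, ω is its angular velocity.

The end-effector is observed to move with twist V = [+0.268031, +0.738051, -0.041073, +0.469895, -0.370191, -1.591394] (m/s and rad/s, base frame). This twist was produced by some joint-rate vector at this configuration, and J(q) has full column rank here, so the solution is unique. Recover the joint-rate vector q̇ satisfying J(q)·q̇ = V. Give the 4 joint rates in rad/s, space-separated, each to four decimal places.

-0.5400 -0.5810 -0.2550 -0.7170

o_n = [-0.8015, 0.3542, 0.4791]
J₁: ẑ×o_n = [-0.3542, -0.8015, 0.0000], ω = ẑ
J2: z=[0.0000, 0.0000, 1.0000] o=[-0.3424, -0.1112, 0.0000] → [-0.4654, -0.4591, 0.0000, 0.0000, 0.0000, 1.0000]
J3: z=[0.2250, 0.9744, 0.0000] o=[-1.0537, 0.0530, 0.0000] → [0.4668, -0.1078, -0.1780, 0.2250, 0.9744, 0.0000]
J4: z=[-0.7354, 0.1698, 0.6561] o=[-0.6385, 0.4805, 0.3547] → [0.1040, -0.0154, 0.1206, -0.7354, 0.1698, 0.6561]
q̇ = J⁺·V = [-0.5400, -0.5810, -0.2550, -0.7170]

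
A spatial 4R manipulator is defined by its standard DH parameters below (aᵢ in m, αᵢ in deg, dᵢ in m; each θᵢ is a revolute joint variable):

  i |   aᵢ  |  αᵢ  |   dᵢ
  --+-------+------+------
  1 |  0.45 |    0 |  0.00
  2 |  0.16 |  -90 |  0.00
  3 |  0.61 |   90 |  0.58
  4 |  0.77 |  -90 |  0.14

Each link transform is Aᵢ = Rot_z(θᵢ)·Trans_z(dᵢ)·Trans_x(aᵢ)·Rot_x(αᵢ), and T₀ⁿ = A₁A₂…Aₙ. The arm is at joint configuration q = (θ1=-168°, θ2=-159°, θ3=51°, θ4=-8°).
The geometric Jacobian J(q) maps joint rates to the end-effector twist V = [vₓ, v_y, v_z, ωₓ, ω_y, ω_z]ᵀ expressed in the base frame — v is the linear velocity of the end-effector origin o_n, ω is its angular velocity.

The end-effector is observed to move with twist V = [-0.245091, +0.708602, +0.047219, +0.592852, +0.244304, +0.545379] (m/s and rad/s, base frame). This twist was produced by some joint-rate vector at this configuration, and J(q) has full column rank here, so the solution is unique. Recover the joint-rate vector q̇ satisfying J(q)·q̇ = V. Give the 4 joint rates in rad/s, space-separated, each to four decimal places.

o_n = [0.2521, 0.9198, -0.9785]
J₁: ẑ×o_n = [-0.9198, 0.2521, 0.0000], ω = ẑ
J2: z=[0.0000, 0.0000, 1.0000] o=[-0.4402, -0.0936, 0.0000] → [-1.0134, 0.6923, 0.0000, 0.0000, 0.0000, 1.0000]
J3: z=[-0.5446, 0.8387, 0.0000] o=[-0.3060, -0.0064, 0.0000] → [-0.8207, -0.5329, -0.9725, -0.5446, 0.8387, 0.0000]
J4: z=[0.6518, 0.4233, 0.6293] o=[-0.2999, 0.6891, -0.4741] → [-0.3587, 0.6762, -0.0833, 0.6518, 0.4233, 0.6293]
q̇ = J⁺·V = [-0.1660, 0.2010, -0.1180, 0.8110]

-0.1660 0.2010 -0.1180 0.8110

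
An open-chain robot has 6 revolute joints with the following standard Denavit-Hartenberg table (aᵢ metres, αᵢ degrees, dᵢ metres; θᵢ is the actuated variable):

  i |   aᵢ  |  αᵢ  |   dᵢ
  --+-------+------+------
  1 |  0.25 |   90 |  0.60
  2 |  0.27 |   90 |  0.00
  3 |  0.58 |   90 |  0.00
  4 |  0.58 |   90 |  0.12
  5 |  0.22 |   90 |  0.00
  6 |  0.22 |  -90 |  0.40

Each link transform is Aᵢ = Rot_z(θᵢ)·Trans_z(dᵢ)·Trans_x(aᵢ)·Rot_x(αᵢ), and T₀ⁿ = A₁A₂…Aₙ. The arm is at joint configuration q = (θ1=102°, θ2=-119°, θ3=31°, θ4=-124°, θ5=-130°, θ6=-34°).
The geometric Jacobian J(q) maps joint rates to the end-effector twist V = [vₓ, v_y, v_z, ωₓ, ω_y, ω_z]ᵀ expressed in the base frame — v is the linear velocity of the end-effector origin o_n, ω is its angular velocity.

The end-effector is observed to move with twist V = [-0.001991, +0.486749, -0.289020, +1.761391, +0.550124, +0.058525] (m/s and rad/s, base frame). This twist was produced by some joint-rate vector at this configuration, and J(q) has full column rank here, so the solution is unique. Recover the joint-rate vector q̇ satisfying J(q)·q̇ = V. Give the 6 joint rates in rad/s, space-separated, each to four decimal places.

o_n = [0.3039, -0.0448, -0.2115]
J₁: ẑ×o_n = [0.0448, 0.3039, -0.0000], ω = ẑ
J2: z=[0.9781, 0.2079, 0.0000] o=[-0.0520, 0.2445, 0.6000] → [-0.1687, 0.7938, -0.3570, 0.9781, 0.2079, 0.0000]
J3: z=[0.1818, -0.8555, 0.4848] o=[-0.0248, 0.1165, 0.3639] → [0.5705, 0.2640, 0.2518, 0.1818, -0.8555, 0.4848]
J4: z=[-0.7865, -0.4225, -0.4505] o=[0.3175, -0.0572, -0.0710] → [0.0649, -0.1044, -0.0155, -0.7865, -0.4225, -0.4505]
J5: z=[-0.3876, -0.2302, 0.8926] o=[-0.0557, 0.4006, -0.1150] → [0.4199, 0.2835, 0.2554, -0.3876, -0.2302, 0.8926]
J6: z=[-0.1373, -0.9431, -0.3028] o=[0.1448, 0.3478, -0.0415] → [0.0414, -0.0715, 0.2039, -0.1373, -0.9431, -0.3028]
q̇ = J⁺·V = [-0.2890, 0.5250, 0.8960, -0.8750, -0.7760, -0.6990]

-0.2890 0.5250 0.8960 -0.8750 -0.7760 -0.6990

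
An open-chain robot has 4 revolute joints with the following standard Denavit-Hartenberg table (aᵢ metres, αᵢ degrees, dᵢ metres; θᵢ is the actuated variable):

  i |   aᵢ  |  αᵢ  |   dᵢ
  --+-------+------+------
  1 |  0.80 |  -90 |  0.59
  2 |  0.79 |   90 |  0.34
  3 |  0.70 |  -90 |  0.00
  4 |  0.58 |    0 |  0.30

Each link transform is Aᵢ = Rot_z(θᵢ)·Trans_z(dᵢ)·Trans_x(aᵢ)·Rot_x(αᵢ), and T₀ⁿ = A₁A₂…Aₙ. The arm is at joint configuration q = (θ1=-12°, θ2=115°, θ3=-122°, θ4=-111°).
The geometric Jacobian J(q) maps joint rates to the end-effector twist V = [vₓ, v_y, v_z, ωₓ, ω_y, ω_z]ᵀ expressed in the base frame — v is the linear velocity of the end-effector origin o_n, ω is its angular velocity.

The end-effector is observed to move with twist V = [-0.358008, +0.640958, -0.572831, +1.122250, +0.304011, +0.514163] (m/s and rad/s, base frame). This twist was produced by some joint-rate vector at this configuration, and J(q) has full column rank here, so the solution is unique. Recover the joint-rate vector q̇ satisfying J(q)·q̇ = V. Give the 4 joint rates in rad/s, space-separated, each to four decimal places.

o_n = [0.8895, -0.4307, -0.3490]
J₁: ẑ×o_n = [0.4307, 0.8895, -0.0000], ω = ẑ
J2: z=[0.2079, 0.9781, 0.0000] o=[0.7825, -0.1663, 0.5900] → [-0.9185, 0.1952, -0.1596, 0.2079, 0.9781, 0.0000]
J3: z=[0.8865, -0.1884, -0.4226] o=[0.5266, 0.2357, -0.1260] → [-0.2396, 0.0444, -0.5223, 0.8865, -0.1884, -0.4226]
J4: z=[-0.4607, -0.4438, -0.7686] o=[0.5566, -0.3776, 0.2102] → [0.2074, -0.5135, 0.1722, -0.4607, -0.4438, -0.7686]
q̇ = J⁺·V = [0.1460, 0.0490, 0.7820, -0.9090]

0.1460 0.0490 0.7820 -0.9090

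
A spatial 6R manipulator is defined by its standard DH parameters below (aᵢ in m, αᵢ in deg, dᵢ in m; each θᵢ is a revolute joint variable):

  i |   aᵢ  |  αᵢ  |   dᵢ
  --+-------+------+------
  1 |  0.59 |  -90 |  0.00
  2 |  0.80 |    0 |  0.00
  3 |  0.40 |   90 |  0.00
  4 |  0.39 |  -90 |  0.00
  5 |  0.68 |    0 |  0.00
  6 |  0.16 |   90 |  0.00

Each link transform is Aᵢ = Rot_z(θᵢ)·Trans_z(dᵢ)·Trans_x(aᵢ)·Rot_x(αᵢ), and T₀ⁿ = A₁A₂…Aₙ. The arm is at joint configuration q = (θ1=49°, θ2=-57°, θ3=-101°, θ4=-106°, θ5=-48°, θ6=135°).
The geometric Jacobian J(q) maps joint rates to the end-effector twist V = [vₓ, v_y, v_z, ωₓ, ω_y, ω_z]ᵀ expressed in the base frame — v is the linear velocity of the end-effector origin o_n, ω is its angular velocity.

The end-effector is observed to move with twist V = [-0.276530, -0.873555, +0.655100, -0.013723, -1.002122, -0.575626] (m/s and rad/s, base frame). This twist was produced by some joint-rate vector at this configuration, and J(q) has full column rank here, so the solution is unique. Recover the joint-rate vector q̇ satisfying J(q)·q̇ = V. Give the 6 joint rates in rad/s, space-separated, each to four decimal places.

0.0330 -0.7410 0.2320 0.8510 0.5470 -0.0460

o_n = [1.1069, 0.0229, 0.4123]
J₁: ẑ×o_n = [-0.0229, 1.1069, 0.0000], ω = ẑ
J2: z=[-0.7547, 0.6561, 0.0000] o=[0.3871, 0.4453, 0.0000] → [0.2705, 0.3111, -0.1535, -0.7547, 0.6561, 0.0000]
J3: z=[-0.7547, 0.6561, 0.0000] o=[0.6729, 0.7741, 0.6709] → [-0.1697, -0.1952, 0.2822, -0.7547, 0.6561, 0.0000]
J4: z=[-0.2458, -0.2827, -0.9272] o=[0.4296, 0.4942, 0.8208] → [-0.3215, -0.7283, 0.3073, -0.2458, -0.2827, -0.9272]
J5: z=[-0.3767, -0.8535, 0.3601] o=[0.7779, 0.3235, 0.7805] → [0.4225, -0.0203, 0.3940, -0.3767, -0.8535, 0.3601]
J6: z=[-0.3767, -0.8535, 0.3601] o=[1.0601, -0.0186, 0.2650] → [-0.1406, 0.0723, 0.0243, -0.3767, -0.8535, 0.3601]
q̇ = J⁺·V = [0.0330, -0.7410, 0.2320, 0.8510, 0.5470, -0.0460]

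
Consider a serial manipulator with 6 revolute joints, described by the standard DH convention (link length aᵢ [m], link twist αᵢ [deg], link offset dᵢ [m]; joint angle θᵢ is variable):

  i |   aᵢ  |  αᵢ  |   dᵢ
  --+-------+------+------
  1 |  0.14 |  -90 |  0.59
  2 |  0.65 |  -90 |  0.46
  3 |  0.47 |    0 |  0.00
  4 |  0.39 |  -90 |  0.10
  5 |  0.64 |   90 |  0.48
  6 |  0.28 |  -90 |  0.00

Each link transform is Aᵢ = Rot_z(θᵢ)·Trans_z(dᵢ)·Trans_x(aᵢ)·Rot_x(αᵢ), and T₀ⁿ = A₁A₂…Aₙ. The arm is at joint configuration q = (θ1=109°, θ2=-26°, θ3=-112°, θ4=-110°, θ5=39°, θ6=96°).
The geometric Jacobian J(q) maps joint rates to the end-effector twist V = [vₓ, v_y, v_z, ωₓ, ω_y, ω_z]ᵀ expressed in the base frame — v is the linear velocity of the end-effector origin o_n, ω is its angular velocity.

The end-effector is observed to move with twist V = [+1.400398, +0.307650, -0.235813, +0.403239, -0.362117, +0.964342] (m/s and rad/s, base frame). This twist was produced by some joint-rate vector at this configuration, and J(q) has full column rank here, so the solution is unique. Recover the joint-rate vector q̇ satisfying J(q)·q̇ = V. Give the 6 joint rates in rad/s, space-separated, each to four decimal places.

o_n = [-0.6400, -0.8469, 0.5492]
J₁: ẑ×o_n = [0.8469, -0.6400, 0.0000], ω = ẑ
J2: z=[-0.9455, -0.3256, 0.0000] o=[-0.0456, 0.1324, 0.5900] → [0.0133, -0.0386, 0.7323, -0.9455, -0.3256, 0.0000]
J3: z=[-0.1427, 0.4145, -0.8988] o=[-0.6707, 0.5350, 0.8749] → [-1.3770, -0.0741, 0.1845, -0.1427, 0.4145, -0.8988]
J4: z=[-0.1427, 0.4145, -0.8988] o=[-1.0312, 0.2435, 0.7978] → [-1.0830, -0.3871, -0.0065, -0.1427, 0.4145, -0.8988]
J5: z=[-0.5069, -0.8106, -0.2933] o=[-0.7140, 0.1236, 0.5808] → [-0.2590, -0.0377, 0.5518, -0.5069, -0.8106, -0.2933]
J6: z=[0.4241, 0.0618, -0.9035] o=[-0.4769, -0.6382, 0.6400] → [-0.1942, 0.1859, -0.0784, 0.4241, 0.0618, -0.9035]
q̇ = J⁺·V = [0.0520, -0.1500, -0.4430, -0.7020, -0.0670, 0.1510]

0.0520 -0.1500 -0.4430 -0.7020 -0.0670 0.1510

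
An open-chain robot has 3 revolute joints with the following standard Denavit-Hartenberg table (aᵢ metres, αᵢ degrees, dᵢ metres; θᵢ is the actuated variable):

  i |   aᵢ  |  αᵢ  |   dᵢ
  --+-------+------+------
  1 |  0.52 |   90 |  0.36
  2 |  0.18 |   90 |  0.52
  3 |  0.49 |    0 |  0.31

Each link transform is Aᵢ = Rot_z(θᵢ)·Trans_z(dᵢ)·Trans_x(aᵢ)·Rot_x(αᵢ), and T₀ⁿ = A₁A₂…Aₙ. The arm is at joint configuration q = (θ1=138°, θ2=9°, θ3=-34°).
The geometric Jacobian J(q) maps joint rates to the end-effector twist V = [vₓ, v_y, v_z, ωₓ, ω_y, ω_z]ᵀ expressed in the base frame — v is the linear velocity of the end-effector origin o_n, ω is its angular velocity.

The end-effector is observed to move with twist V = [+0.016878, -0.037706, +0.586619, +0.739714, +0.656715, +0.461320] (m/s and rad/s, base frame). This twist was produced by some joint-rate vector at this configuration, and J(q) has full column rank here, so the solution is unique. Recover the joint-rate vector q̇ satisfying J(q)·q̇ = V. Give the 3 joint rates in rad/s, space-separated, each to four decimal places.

-0.2350 0.9830 -0.7050

o_n = [-0.6882, 0.9506, 0.1455]
J₁: ẑ×o_n = [-0.9506, -0.6882, 0.0000], ω = ẑ
J2: z=[0.6691, 0.7431, 0.0000] o=[-0.3864, 0.3479, 0.3600] → [-0.1594, 0.1435, 0.6275, 0.6691, 0.7431, 0.0000]
J3: z=[-0.1163, 0.1047, -0.9877] o=[-0.1706, 0.8533, 0.3882] → [0.0707, 0.4830, 0.0429, -0.1163, 0.1047, -0.9877]
q̇ = J⁺·V = [-0.2350, 0.9830, -0.7050]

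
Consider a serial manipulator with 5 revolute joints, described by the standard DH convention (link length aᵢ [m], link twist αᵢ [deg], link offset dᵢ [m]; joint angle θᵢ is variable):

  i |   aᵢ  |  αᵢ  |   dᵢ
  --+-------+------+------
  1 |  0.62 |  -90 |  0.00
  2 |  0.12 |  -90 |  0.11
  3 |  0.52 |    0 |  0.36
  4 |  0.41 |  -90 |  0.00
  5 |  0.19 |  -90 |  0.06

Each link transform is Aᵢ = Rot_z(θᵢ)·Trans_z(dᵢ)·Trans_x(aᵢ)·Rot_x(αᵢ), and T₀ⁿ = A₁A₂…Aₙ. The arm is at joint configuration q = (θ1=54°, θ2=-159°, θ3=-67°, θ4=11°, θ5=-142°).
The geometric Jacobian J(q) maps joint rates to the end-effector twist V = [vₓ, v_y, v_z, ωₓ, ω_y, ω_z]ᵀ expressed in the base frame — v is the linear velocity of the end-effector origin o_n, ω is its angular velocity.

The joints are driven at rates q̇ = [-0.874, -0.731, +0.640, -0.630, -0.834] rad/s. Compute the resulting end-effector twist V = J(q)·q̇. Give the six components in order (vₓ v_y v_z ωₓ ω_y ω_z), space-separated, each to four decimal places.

0.3486 -0.3387 -0.2546 0.5956 0.3696 -1.1124

o_n = [-0.4433, 0.7014, 0.6311]
J₁: ẑ×o_n = [-0.7014, -0.4433, 0.0000], ω = ẑ
J2: z=[-0.8090, 0.5878, 0.0000] o=[0.3644, 0.5016, 0.0000] → [0.3709, 0.5106, 0.3131, -0.8090, 0.5878, 0.0000]
J3: z=[0.2106, 0.2899, 0.9336] o=[0.2096, 0.4756, 0.0430] → [-0.0403, -0.7334, 0.2368, 0.2106, 0.2899, 0.9336]
J4: z=[0.2106, 0.2899, 0.9336] o=[-0.2133, 0.7079, 0.4519] → [0.0580, -0.2524, 0.0653, 0.2106, 0.2899, 0.9336]
J5: z=[-0.0025, -0.9548, 0.2971] o=[-0.6141, 0.7345, 0.5341] → [-0.0828, 0.0510, 0.1632, -0.0025, -0.9548, 0.2971]
V = J·q̇ = [0.3486, -0.3387, -0.2546, 0.5956, 0.3696, -1.1124]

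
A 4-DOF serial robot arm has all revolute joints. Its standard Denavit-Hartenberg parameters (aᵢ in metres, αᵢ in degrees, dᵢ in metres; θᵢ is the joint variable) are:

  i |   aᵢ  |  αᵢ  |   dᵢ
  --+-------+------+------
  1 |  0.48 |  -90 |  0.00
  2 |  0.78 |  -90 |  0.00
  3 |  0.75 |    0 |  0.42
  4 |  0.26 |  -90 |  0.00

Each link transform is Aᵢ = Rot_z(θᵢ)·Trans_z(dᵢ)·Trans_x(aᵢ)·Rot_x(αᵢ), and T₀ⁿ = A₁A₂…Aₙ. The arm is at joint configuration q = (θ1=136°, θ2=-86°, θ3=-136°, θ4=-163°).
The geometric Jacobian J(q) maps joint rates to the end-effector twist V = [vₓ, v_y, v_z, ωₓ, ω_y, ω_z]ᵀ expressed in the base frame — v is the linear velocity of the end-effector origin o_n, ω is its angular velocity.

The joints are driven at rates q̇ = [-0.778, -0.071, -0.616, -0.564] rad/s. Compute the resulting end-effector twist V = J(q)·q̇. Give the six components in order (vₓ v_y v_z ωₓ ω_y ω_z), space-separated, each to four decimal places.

0.4827 0.7890 -0.0209 0.8961 -0.7666 -0.6957

o_n = [-0.8690, 0.4311, 0.3364]
J₁: ẑ×o_n = [-0.4311, -0.8690, 0.0000], ω = ẑ
J2: z=[-0.6947, -0.7193, 0.0000] o=[-0.3453, 0.3334, 0.0000] → [-0.2420, 0.2337, -0.4445, -0.6947, -0.7193, 0.0000]
J3: z=[-0.7176, 0.6930, -0.0698] o=[-0.3844, 0.3712, 0.7781] → [-0.3019, -0.2832, 0.2929, -0.7176, 0.6930, -0.0698]
J4: z=[-0.7176, 0.6930, -0.0698] o=[-1.0207, 0.2614, 0.2106] → [0.0990, 0.0797, -0.2268, -0.7176, 0.6930, -0.0698]
V = J·q̇ = [0.4827, 0.7890, -0.0209, 0.8961, -0.7666, -0.6957]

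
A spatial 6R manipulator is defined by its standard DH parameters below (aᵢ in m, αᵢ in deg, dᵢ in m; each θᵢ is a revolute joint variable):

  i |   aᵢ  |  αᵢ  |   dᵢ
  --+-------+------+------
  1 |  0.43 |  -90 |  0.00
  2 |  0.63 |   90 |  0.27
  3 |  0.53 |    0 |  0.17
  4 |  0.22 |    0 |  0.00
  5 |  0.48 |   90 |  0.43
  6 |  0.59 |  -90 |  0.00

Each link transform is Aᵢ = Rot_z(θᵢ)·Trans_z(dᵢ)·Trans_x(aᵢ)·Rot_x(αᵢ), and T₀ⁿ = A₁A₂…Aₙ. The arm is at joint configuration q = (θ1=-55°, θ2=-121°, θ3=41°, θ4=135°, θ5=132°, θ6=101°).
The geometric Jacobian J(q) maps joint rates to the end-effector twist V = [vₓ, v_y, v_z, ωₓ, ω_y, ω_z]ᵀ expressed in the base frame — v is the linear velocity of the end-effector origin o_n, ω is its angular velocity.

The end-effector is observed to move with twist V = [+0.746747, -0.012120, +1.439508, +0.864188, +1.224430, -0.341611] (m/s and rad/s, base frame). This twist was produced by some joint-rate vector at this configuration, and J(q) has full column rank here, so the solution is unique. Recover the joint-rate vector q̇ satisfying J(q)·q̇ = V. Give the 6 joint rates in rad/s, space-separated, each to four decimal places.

-0.7180 0.9540 0.8780 0.3210 -0.9580 -0.7410

o_n = [-0.3580, 1.1101, 0.2813]
J₁: ẑ×o_n = [-1.1101, -0.3580, 0.0000], ω = ẑ
J2: z=[0.8192, 0.5736, 0.0000] o=[0.2466, -0.3522, 0.0000] → [0.1614, -0.2305, 1.5447, 0.8192, 0.5736, 0.0000]
J3: z=[-0.4917, 0.7022, -0.5150] o=[0.2817, 0.0684, 0.5400] → [0.3549, 0.2023, -0.0630, -0.4917, 0.7022, -0.5150]
J4: z=[-0.4917, 0.7022, -0.5150] o=[0.3648, 0.5560, 0.7953] → [-0.0755, 0.1195, 0.2350, -0.4917, 0.7022, -0.5150]
J5: z=[-0.4917, 0.7022, -0.5150] o=[0.4422, 0.4722, 0.6072] → [0.0998, 0.2519, 0.2482, -0.4917, 0.7022, -0.5150]
J6: z=[-0.2715, -0.6856, -0.6755] o=[-0.1664, 0.6818, 0.6390] → [0.5345, 0.0323, -0.2477, -0.2715, -0.6856, -0.6755]
q̇ = J⁺·V = [-0.7180, 0.9540, 0.8780, 0.3210, -0.9580, -0.7410]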